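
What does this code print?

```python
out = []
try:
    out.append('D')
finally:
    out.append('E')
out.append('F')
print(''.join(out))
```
DEF

try/finally without except, no exception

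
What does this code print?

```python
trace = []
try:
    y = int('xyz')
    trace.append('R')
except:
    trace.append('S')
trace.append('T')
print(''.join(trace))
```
ST

Exception raised in try, caught by bare except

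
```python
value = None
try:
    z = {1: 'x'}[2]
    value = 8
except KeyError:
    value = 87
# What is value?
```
87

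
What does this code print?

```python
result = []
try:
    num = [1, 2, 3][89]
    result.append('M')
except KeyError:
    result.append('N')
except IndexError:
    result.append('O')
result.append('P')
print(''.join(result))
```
OP

IndexError is caught by its specific handler, not KeyError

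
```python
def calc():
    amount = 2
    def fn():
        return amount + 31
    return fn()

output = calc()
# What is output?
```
33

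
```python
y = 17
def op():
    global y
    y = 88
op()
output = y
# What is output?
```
88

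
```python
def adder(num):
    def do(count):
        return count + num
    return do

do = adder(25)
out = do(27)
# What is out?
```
52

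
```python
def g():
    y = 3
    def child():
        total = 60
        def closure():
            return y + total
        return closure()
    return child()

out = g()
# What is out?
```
63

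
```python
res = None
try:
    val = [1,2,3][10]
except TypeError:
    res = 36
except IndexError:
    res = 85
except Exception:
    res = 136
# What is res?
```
85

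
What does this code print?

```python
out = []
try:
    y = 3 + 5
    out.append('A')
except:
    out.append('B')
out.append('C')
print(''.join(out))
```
AC

No exception, try block completes normally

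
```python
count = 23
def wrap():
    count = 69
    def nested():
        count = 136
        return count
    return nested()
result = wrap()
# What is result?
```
136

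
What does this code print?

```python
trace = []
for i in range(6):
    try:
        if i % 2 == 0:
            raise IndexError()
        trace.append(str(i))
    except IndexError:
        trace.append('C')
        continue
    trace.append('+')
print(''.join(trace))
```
C1+C3+C5+

continue in except skips rest of loop body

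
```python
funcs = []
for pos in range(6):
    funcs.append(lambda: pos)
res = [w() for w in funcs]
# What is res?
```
[5, 5, 5, 5, 5, 5]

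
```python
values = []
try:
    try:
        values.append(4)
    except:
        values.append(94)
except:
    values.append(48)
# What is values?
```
[4]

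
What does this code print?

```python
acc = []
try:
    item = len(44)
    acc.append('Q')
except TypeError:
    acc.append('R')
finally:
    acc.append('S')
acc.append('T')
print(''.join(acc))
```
RST

finally always runs, even after exception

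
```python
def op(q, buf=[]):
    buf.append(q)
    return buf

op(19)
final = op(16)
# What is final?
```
[19, 16]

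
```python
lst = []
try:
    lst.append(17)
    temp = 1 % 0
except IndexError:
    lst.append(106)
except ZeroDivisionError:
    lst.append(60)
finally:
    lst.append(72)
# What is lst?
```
[17, 60, 72]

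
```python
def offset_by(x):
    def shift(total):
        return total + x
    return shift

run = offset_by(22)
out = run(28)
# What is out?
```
50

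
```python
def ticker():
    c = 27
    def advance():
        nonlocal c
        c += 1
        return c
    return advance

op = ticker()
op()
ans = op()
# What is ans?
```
29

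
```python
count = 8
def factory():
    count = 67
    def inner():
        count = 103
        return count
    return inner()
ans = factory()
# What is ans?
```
103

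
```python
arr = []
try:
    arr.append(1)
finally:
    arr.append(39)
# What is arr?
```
[1, 39]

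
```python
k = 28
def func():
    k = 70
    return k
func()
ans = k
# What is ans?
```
28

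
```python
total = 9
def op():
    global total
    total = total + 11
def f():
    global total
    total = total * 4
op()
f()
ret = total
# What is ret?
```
80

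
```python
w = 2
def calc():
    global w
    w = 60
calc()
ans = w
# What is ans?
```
60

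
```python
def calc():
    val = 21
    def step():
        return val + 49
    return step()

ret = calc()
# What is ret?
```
70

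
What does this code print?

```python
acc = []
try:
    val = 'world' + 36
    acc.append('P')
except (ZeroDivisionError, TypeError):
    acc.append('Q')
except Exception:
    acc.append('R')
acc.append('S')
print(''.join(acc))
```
QS

TypeError matches tuple containing it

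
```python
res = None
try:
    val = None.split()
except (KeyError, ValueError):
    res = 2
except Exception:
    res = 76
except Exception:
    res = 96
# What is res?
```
76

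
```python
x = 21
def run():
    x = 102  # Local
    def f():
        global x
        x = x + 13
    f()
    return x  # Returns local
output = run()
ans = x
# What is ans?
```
34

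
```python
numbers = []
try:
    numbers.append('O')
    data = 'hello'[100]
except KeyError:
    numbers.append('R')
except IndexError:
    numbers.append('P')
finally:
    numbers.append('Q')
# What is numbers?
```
['O', 'P', 'Q']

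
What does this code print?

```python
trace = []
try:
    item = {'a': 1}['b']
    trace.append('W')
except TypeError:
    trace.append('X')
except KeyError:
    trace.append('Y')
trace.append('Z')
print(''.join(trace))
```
YZ

KeyError is caught by its specific handler, not TypeError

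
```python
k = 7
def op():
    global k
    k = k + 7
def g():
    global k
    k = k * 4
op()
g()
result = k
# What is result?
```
56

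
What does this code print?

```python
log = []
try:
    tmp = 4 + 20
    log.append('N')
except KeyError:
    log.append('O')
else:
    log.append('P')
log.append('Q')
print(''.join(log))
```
NPQ

else block runs when no exception occurs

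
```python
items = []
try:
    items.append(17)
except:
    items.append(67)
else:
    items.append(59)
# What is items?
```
[17, 59]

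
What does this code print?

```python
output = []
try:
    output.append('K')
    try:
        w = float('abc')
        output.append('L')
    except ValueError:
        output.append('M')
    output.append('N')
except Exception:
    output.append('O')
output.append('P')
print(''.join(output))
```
KMNP

Inner exception caught by inner handler, outer continues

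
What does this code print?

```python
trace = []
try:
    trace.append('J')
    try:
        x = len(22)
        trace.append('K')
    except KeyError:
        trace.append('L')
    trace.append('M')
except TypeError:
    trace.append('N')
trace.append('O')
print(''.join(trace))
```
JNO

Inner handler doesn't match, propagates to outer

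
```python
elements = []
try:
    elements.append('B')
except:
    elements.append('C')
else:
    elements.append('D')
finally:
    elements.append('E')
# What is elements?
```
['B', 'D', 'E']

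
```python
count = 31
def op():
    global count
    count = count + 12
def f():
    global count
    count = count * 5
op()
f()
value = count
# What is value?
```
215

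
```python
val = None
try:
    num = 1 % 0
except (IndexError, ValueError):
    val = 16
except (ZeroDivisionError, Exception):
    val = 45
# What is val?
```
45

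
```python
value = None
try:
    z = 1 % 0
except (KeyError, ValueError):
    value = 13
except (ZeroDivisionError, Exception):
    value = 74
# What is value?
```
74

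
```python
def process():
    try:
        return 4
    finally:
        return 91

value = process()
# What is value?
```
91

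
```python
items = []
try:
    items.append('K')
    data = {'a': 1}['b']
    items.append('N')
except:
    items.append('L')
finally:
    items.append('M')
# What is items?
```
['K', 'L', 'M']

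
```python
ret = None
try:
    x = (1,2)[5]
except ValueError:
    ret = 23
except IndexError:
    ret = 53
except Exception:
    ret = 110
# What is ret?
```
53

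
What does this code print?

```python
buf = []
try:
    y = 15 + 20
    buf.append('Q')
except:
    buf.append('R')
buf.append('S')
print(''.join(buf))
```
QS

No exception, try block completes normally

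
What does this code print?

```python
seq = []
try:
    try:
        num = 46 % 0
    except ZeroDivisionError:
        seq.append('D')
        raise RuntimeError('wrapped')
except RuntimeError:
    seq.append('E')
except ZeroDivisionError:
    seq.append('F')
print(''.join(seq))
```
DE

New RuntimeError raised, caught by outer RuntimeError handler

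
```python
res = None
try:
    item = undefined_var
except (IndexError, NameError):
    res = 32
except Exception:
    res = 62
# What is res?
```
32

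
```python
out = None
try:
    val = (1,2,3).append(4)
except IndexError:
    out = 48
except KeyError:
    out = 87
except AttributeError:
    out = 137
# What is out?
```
137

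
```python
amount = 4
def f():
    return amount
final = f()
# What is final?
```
4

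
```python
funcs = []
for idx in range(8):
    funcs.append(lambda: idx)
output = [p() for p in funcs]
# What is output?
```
[7, 7, 7, 7, 7, 7, 7, 7]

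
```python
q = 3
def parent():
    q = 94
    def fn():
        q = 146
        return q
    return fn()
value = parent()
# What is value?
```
146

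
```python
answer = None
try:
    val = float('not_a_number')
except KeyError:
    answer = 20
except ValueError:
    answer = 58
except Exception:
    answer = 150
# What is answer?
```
58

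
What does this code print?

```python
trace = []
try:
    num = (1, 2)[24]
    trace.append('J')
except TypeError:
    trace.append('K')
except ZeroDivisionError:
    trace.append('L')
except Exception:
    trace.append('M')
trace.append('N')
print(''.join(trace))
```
MN

IndexError not specifically caught, falls to Exception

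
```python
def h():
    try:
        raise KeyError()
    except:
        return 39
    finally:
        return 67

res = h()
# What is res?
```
67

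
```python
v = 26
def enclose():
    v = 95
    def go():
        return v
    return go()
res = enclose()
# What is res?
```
95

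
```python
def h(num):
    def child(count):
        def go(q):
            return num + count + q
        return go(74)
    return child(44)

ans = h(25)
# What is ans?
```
143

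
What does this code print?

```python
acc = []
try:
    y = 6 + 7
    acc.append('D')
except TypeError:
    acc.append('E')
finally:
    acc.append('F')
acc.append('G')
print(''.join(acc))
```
DFG

finally runs after normal execution too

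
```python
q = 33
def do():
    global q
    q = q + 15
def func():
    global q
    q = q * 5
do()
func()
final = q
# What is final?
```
240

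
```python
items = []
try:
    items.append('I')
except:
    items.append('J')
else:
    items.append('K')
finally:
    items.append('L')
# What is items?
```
['I', 'K', 'L']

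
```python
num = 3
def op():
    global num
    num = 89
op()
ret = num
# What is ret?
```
89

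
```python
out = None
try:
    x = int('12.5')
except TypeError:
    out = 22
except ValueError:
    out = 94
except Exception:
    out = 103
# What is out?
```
94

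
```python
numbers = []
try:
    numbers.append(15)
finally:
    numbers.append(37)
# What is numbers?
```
[15, 37]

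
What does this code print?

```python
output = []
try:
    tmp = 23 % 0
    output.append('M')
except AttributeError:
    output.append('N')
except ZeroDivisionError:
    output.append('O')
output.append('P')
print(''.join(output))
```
OP

ZeroDivisionError is caught by its specific handler, not AttributeError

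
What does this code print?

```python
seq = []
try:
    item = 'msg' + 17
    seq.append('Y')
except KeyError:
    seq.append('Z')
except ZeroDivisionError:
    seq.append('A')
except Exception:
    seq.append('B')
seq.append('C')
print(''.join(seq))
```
BC

TypeError not specifically caught, falls to Exception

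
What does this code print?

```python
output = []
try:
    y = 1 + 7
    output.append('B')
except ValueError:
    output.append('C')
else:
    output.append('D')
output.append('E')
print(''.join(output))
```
BDE

else block runs when no exception occurs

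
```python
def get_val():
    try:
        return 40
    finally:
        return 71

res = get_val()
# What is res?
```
71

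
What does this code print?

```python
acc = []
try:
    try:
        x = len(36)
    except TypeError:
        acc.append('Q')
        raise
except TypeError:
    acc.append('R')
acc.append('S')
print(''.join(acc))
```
QRS

raise without argument re-raises current exception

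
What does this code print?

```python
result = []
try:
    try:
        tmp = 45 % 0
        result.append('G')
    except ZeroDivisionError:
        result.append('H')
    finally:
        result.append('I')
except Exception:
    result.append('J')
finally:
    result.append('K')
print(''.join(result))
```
HIK

Both finally blocks run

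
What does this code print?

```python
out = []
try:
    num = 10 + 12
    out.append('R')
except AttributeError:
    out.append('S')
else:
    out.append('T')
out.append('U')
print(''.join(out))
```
RTU

else block runs when no exception occurs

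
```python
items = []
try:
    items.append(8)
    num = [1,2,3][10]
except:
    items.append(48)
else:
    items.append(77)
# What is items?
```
[8, 48]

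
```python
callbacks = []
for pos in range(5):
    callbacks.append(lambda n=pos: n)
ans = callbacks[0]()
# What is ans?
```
0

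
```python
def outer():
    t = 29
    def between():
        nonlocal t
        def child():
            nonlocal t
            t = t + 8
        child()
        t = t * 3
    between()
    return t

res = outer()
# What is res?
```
111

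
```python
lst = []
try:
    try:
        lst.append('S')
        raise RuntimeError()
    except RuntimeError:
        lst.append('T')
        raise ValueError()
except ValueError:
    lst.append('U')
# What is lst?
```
['S', 'T', 'U']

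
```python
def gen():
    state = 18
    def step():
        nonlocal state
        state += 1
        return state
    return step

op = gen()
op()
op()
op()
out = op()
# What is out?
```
22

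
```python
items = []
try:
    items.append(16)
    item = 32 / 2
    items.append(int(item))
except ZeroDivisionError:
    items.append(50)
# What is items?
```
[16, 16]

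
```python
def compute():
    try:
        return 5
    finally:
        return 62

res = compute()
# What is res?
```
62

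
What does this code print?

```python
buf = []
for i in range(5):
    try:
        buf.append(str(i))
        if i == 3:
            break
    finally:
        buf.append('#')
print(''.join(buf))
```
0#1#2#3#

finally runs even when breaking out of loop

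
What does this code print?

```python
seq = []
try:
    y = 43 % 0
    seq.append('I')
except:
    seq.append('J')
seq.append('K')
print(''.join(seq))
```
JK

Exception raised in try, caught by bare except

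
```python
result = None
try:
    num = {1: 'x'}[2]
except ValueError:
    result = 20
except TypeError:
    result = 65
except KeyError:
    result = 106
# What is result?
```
106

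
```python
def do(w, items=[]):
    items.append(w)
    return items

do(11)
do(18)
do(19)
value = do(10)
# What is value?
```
[11, 18, 19, 10]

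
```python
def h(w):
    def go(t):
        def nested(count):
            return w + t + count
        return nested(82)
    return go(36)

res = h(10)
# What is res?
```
128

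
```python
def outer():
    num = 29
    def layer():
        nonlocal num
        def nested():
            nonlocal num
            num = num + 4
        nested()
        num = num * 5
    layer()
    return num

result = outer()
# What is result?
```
165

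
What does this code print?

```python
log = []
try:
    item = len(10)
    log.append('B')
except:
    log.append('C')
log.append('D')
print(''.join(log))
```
CD

Exception raised in try, caught by bare except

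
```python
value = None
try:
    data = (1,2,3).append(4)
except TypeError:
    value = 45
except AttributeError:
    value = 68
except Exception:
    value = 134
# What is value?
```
68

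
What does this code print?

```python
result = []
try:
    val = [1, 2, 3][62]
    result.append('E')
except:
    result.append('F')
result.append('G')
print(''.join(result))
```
FG

Exception raised in try, caught by bare except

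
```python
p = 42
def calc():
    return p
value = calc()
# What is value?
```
42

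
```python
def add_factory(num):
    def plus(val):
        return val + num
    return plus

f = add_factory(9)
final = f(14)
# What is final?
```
23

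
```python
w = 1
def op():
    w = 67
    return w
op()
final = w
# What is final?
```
1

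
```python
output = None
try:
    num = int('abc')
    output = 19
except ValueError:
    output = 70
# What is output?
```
70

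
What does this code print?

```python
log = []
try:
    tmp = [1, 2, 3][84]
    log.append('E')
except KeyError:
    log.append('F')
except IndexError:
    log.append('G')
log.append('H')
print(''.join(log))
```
GH

IndexError is caught by its specific handler, not KeyError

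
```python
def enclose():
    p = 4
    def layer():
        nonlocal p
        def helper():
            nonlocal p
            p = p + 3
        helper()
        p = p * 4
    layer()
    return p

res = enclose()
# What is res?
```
28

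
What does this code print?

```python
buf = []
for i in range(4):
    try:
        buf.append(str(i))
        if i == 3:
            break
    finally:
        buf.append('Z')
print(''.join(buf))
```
0Z1Z2Z3Z

finally runs even when breaking out of loop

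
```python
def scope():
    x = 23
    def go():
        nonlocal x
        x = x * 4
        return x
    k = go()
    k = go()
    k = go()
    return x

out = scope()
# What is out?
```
1472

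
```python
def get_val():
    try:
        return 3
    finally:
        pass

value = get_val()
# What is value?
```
3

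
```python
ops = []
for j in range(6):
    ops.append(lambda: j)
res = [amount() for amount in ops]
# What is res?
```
[5, 5, 5, 5, 5, 5]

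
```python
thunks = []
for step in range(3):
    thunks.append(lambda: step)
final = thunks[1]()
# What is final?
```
2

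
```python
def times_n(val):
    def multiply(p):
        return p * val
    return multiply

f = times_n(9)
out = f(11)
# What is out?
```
99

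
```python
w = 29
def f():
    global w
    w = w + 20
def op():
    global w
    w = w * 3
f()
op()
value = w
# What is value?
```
147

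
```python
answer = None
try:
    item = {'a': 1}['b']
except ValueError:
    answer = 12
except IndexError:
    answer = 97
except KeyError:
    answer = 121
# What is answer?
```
121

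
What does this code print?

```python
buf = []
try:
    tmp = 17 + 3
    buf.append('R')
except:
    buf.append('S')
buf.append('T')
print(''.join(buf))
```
RT

No exception, try block completes normally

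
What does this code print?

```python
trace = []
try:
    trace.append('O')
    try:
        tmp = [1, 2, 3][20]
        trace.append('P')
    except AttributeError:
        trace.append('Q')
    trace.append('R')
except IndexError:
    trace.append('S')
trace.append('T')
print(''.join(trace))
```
OST

Inner handler doesn't match, propagates to outer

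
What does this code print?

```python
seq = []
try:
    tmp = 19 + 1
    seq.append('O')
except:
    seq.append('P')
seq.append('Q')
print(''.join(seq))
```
OQ

No exception, try block completes normally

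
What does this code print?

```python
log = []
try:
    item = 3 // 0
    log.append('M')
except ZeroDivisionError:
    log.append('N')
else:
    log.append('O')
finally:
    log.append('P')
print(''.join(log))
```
NP

Exception: except runs, else skipped, finally runs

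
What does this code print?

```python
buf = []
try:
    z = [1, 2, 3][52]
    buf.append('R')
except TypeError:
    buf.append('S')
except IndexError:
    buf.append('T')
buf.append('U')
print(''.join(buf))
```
TU

IndexError is caught by its specific handler, not TypeError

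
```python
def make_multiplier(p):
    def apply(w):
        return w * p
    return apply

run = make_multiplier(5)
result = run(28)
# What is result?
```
140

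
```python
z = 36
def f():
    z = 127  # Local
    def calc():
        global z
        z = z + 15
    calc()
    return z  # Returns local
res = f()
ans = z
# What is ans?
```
51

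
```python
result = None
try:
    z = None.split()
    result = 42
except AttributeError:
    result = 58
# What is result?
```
58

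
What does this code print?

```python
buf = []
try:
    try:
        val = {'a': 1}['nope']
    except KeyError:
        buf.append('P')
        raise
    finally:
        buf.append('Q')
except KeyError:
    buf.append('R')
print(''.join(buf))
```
PQR

finally runs before re-raised exception propagates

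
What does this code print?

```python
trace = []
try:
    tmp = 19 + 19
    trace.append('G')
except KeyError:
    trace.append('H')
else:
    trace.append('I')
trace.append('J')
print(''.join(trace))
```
GIJ

else block runs when no exception occurs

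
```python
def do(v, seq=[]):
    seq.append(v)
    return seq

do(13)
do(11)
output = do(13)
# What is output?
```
[13, 11, 13]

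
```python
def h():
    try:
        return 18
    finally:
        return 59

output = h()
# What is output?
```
59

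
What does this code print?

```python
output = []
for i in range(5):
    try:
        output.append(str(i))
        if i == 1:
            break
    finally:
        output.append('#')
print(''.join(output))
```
0#1#

finally runs even when breaking out of loop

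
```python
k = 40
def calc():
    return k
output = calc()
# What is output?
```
40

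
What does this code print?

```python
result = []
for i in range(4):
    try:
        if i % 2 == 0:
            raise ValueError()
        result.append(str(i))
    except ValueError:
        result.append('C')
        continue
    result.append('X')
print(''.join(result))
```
C1XC3X

continue in except skips rest of loop body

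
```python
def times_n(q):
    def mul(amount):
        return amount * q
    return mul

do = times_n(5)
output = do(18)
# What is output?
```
90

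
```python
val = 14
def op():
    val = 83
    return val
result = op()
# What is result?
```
83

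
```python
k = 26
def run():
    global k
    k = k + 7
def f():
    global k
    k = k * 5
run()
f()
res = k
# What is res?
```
165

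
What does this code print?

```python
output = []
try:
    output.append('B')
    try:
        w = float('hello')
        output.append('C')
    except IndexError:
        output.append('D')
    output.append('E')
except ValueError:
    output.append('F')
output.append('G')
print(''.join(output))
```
BFG

Inner handler doesn't match, propagates to outer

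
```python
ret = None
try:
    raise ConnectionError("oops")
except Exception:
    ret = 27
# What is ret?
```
27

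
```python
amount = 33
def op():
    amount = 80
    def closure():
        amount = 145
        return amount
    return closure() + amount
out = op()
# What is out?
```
225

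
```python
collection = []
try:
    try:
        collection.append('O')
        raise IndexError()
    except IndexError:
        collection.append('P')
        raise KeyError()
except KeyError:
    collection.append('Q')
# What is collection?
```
['O', 'P', 'Q']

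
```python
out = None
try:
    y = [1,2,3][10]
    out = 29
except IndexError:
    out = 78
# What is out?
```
78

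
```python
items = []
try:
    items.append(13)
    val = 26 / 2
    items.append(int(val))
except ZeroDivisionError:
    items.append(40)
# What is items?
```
[13, 13]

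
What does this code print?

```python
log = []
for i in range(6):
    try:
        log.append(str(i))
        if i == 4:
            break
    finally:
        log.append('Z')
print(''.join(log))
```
0Z1Z2Z3Z4Z

finally runs even when breaking out of loop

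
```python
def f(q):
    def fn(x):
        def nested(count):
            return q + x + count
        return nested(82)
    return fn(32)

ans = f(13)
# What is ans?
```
127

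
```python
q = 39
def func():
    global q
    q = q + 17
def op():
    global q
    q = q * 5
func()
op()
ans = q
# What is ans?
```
280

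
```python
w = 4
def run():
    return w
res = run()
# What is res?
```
4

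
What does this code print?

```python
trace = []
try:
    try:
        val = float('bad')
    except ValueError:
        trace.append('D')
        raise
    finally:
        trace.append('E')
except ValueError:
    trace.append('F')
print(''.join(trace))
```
DEF

finally runs before re-raised exception propagates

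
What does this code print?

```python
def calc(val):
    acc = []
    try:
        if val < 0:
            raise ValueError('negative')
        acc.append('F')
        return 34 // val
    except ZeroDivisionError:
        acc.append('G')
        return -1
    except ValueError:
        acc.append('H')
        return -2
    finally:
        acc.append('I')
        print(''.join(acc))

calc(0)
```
FGI

val=0 causes ZeroDivisionError, caught, finally prints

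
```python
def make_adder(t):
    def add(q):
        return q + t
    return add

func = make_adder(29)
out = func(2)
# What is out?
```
31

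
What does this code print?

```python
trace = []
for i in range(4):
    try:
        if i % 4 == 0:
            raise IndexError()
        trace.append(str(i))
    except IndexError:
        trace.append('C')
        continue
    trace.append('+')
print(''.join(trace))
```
C1+2+3+

continue in except skips rest of loop body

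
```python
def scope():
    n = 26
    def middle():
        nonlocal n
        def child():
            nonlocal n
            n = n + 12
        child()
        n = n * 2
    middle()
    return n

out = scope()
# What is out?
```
76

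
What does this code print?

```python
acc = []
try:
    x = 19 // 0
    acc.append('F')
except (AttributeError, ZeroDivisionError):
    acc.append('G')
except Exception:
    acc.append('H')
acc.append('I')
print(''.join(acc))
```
GI

ZeroDivisionError matches tuple containing it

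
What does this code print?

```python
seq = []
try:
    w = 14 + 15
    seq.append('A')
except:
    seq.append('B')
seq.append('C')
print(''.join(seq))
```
AC

No exception, try block completes normally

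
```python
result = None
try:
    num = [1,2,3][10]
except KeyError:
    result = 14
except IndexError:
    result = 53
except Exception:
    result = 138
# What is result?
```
53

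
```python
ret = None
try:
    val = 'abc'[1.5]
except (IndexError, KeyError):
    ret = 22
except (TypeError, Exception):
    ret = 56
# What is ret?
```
56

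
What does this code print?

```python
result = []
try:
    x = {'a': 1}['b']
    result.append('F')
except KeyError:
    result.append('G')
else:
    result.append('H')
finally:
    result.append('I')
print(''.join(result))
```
GI

Exception: except runs, else skipped, finally runs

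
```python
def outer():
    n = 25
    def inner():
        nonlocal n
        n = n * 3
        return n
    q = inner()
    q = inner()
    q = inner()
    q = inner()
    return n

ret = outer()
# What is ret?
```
2025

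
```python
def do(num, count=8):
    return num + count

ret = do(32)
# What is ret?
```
40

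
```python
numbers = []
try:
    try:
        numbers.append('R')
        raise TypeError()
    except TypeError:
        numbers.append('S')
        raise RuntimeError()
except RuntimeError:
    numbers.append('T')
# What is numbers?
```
['R', 'S', 'T']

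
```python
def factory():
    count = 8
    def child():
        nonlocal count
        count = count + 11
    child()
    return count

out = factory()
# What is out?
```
19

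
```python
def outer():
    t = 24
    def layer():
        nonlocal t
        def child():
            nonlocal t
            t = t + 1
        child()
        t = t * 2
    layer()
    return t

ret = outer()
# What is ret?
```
50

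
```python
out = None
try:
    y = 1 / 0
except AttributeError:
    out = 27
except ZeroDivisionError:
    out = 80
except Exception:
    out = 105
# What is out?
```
80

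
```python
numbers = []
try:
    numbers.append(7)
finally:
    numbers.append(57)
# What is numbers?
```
[7, 57]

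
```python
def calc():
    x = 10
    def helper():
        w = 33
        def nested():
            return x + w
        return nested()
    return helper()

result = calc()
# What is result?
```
43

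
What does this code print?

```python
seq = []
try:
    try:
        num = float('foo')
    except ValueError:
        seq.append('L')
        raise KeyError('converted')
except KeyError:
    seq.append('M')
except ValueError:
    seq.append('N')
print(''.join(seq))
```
LM

New KeyError raised, caught by outer KeyError handler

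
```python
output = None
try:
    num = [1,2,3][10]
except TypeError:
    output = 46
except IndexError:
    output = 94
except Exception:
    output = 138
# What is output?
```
94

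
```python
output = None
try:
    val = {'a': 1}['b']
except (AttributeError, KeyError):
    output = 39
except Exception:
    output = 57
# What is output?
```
39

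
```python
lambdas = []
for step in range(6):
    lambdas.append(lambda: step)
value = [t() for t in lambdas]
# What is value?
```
[5, 5, 5, 5, 5, 5]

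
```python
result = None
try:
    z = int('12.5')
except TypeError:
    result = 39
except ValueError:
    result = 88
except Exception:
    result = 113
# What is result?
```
88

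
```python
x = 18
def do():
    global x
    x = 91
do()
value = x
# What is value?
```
91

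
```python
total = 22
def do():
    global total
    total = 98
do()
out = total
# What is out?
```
98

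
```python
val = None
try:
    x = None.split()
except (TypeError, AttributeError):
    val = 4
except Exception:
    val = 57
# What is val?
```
4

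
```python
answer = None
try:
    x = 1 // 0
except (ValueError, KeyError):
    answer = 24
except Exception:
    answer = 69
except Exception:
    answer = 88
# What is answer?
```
69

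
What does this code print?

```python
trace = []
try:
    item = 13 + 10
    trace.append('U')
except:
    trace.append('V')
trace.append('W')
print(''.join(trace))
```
UW

No exception, try block completes normally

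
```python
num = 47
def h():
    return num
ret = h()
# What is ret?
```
47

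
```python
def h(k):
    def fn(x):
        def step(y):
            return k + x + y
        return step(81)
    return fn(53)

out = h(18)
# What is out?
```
152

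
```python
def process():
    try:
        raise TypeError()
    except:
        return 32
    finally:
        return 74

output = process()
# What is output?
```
74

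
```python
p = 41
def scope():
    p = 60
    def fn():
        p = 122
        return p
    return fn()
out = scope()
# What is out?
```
122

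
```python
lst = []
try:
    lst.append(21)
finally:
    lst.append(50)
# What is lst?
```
[21, 50]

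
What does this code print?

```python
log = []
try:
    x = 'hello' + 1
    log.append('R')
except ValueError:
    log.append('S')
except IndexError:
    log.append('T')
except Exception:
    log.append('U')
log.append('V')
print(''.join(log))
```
UV

TypeError not specifically caught, falls to Exception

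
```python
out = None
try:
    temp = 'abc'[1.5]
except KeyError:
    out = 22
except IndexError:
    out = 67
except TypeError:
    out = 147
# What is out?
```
147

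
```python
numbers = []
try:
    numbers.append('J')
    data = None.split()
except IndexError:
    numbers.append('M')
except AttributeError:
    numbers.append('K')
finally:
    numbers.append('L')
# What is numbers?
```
['J', 'K', 'L']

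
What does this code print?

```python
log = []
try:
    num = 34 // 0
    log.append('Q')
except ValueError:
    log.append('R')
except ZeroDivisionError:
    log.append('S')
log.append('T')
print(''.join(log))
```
ST

ZeroDivisionError is caught by its specific handler, not ValueError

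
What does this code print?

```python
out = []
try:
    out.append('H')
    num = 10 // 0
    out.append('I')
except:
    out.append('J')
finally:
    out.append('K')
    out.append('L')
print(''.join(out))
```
HJKL

Code before exception runs, then except, then all of finally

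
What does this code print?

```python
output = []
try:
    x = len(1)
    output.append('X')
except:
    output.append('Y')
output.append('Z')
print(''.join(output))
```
YZ

Exception raised in try, caught by bare except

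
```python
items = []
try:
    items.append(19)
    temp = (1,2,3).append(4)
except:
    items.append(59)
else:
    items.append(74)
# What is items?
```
[19, 59]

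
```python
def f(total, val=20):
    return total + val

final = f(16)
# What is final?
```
36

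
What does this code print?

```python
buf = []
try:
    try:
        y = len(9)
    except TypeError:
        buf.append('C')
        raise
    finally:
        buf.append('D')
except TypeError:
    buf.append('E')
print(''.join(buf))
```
CDE

finally runs before re-raised exception propagates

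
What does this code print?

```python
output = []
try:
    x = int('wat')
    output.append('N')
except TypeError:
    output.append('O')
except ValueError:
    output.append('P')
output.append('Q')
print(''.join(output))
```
PQ

ValueError is caught by its specific handler, not TypeError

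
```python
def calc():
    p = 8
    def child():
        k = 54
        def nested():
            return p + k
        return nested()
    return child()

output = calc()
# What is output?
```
62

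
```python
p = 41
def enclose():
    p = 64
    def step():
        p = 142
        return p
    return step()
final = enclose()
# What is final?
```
142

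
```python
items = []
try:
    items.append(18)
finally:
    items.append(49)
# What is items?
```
[18, 49]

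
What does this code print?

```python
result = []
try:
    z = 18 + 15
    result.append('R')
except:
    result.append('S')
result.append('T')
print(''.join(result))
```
RT

No exception, try block completes normally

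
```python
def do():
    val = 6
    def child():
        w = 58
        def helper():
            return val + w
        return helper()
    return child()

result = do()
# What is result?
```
64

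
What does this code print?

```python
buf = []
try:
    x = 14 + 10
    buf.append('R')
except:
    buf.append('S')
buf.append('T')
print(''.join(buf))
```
RT

No exception, try block completes normally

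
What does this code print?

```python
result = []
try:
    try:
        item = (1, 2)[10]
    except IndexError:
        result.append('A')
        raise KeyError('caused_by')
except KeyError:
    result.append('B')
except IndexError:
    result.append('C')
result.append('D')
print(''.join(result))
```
ABD

KeyError raised and caught, original IndexError not re-raised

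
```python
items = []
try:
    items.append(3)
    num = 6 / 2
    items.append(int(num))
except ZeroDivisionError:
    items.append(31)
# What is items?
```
[3, 3]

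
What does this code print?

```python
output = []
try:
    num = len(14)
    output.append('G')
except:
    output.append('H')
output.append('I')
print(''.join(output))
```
HI

Exception raised in try, caught by bare except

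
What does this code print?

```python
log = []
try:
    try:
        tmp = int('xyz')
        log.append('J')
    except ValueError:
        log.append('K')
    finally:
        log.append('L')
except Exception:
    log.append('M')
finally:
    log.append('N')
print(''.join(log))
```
KLN

Both finally blocks run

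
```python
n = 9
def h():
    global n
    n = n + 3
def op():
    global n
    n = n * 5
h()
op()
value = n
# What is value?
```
60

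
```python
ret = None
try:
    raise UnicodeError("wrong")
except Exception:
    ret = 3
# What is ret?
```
3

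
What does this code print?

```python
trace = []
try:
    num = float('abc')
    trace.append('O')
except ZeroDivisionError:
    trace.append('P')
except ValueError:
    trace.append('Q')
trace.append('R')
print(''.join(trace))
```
QR

ValueError is caught by its specific handler, not ZeroDivisionError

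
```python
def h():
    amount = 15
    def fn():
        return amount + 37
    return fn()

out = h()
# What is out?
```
52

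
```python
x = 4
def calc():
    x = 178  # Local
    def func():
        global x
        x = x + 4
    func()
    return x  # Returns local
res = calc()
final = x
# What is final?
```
8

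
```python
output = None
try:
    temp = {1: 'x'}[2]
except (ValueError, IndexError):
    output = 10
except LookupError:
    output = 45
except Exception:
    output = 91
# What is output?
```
45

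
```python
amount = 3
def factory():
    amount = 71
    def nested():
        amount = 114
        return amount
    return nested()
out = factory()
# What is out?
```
114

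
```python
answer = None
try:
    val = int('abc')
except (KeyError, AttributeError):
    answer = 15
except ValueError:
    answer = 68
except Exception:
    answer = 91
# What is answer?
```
68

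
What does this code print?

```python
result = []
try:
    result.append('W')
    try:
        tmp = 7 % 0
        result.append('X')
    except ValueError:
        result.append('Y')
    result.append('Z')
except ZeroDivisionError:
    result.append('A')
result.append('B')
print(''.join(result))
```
WAB

Inner handler doesn't match, propagates to outer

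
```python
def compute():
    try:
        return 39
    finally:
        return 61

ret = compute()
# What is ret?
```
61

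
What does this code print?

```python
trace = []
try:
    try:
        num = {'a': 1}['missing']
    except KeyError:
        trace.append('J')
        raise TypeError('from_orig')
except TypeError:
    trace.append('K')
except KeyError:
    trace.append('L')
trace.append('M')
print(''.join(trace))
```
JKM

TypeError raised and caught, original KeyError not re-raised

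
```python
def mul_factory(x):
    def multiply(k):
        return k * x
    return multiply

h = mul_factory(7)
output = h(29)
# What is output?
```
203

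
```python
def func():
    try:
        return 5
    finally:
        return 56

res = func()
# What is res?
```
56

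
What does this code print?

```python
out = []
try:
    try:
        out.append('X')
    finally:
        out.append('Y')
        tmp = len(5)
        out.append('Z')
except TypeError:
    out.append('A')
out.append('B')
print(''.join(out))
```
XYAB

Exception in inner finally caught by outer except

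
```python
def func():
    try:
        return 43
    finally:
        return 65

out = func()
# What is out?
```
65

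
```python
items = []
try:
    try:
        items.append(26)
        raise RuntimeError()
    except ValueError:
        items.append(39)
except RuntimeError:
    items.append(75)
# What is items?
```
[26, 75]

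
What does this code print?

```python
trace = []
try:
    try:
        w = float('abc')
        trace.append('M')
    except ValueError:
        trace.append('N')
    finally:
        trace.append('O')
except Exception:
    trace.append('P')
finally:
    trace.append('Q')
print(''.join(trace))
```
NOQ

Both finally blocks run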